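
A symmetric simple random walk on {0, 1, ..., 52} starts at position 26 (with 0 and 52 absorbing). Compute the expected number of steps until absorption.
E[τ | X_0 = 26] = 676

Let v_k = E[τ | X_0 = k]. Boundary: v_0 = v_52 = 0. Recurrence: v_k = 1 + (v_{k-1} + v_{k+1})/2 for 1 ≤ k ≤ 51. The particular solution to v_k − (v_{k-1} + v_{k+1})/2 = 1 is v_k = −k^2. Adding homogeneous solution A + B k and matching boundaries gives v_k = k (52 − k). Substituting k = 26: v_26 = 26 · 26 = 676.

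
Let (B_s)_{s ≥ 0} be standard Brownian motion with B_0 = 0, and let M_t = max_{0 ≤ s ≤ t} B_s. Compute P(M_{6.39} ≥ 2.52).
P(M_{6.39} ≥ 2.52) = 2·P(B_{6.39} ≥ 2.52) = 2(1 − Φ(2.52/√6.39)) ≈ 0.3188

By the reflection principle for Brownian motion, P(M_t ≥ a) = 2 · P(B_t ≥ a) for a ≥ 0. Since B_t ~ N(0, t), P(B_t ≥ 2.52) = 1 − Φ(2.52/√t) = 1 − Φ(2.52/√6.39) = 1 − Φ(0.9969). So
  P(M_{6.39} ≥ 2.52) = 2(1 − Φ(0.9969)) ≈ 0.3188.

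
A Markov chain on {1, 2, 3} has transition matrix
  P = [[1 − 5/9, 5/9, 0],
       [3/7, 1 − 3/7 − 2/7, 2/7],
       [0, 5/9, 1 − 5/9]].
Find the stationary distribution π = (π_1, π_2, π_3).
π = (27/80, 7/16, 9/40)

This is a birth-death chain on three states, which satisfies detailed balance: π_1 · P_{12} = π_2 · P_{21} and π_2 · P_{23} = π_3 · P_{32}.
From π_1 · 5/9 = π_2 · 3/7: π_2/π_1 = (5/9)/(3/7) = 35/27.
From π_2 · 2/7 = π_3 · 5/9: π_3/π_2 = (2/7)/(5/9) = 18/35.
Take π_1 proportional to 1; then unnormalized π = (1, 35/27, 2/3). Normalize by dividing by the sum 80/27:
  π = (27/80, 7/16, 9/40).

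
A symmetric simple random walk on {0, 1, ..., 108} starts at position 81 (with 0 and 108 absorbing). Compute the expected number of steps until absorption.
E[τ | X_0 = 81] = 2187

Let v_k = E[τ | X_0 = k]. Boundary: v_0 = v_108 = 0. Recurrence: v_k = 1 + (v_{k-1} + v_{k+1})/2 for 1 ≤ k ≤ 107. The particular solution to v_k − (v_{k-1} + v_{k+1})/2 = 1 is v_k = −k^2. Adding homogeneous solution A + B k and matching boundaries gives v_k = k (108 − k). Substituting k = 81: v_81 = 81 · 27 = 2187.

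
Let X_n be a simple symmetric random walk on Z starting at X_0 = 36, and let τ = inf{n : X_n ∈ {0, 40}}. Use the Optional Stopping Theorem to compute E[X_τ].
E[X_τ] = 36

X_n is a martingale and τ is a bounded-mean stopping time (indeed τ is finite a.s. with bounded expectation since the walk is in a bounded region). By the OST, E[X_τ] = E[X_0] = 36. Equivalently: E[X_τ] = 40 · P(hit 40 first) + 0 · P(hit 0 first) = 40 · (36/40) = 36.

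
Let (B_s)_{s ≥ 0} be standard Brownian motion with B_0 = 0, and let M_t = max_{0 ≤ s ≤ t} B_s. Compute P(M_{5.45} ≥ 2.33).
P(M_{5.45} ≥ 2.33) = 2·P(B_{5.45} ≥ 2.33) = 2(1 − Φ(2.33/√5.45)) ≈ 0.3182

By the reflection principle for Brownian motion, P(M_t ≥ a) = 2 · P(B_t ≥ a) for a ≥ 0. Since B_t ~ N(0, t), P(B_t ≥ 2.33) = 1 − Φ(2.33/√t) = 1 − Φ(2.33/√5.45) = 1 − Φ(0.9981). So
  P(M_{5.45} ≥ 2.33) = 2(1 − Φ(0.9981)) ≈ 0.3182.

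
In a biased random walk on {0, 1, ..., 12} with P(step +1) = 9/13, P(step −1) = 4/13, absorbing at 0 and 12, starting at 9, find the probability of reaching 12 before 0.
P(hit 12 before 0) = (1 − (4/9)^9) / (1 − (4/9)^12) = 424418697/424680841

Let u_k denote P(reach 12 before 0 | start at k). Boundary: u_0 = 0, u_12 = 1. Recurrence: u_k = 9/13·u_{k+1} + 4/13·u_{k-1} for 1 ≤ k ≤ 11. Try u_k = A + B·r^k with r = q/p = (4/13)/(9/13) = 4/9. Substitution satisfies the recurrence; boundary conditions give:
  u_k = (1 − r^k) / (1 − r^N) = (1 − (4/9)^9) / (1 − (4/9)^12) = 424418697/424680841.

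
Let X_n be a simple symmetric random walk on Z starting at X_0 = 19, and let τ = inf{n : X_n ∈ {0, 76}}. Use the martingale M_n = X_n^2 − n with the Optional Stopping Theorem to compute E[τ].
E[τ] = 1083

M_n = X_n^2 − n is a martingale (since E[X_{n+1}^2 | F_n] = X_n^2 + 1). By OST (τ has finite mean in a bounded region), E[M_τ] = E[M_0] = X_0^2 − 0 = 19^2 = 361. Also E[M_τ] = E[X_τ^2] − E[τ]. The walk exits at 0 or 76, with P(hit 76 first) = 19/76, so E[X_τ^2] = 76^2 · 19/76 + 0 = 1444. Thus E[τ] = E[X_τ^2] − E[M_τ] = 1444 − 361 = 1083 = 19(76 − 19) = 1083.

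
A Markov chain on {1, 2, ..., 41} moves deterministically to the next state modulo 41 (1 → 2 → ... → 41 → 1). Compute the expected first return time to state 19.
E[T_19 | X_0 = 19] = 41

The chain cycles deterministically, so starting at state 19 it returns in exactly 41 steps. Equivalently, the stationary distribution is uniform π_j = 1/41 for every state j, so by Kac's formula E[T_19] = 1/π_19 = 41.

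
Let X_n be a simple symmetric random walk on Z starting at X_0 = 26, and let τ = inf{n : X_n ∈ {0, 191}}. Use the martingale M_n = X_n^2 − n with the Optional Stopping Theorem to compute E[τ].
E[τ] = 4290

M_n = X_n^2 − n is a martingale (since E[X_{n+1}^2 | F_n] = X_n^2 + 1). By OST (τ has finite mean in a bounded region), E[M_τ] = E[M_0] = X_0^2 − 0 = 26^2 = 676. Also E[M_τ] = E[X_τ^2] − E[τ]. The walk exits at 0 or 191, with P(hit 191 first) = 26/191, so E[X_τ^2] = 191^2 · 26/191 + 0 = 4966. Thus E[τ] = E[X_τ^2] − E[M_τ] = 4966 − 676 = 4290 = 26(191 − 26) = 4290.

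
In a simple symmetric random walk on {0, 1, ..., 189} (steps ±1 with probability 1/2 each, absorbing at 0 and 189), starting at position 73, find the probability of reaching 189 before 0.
P(hit 189 before 0) = 73/189

Let u_k = P(hit 189 before 0 | start at k). Then u_0 = 0, u_189 = 1, and u_k = u_{k-1}/2 + u_{k+1}/2 for 1 ≤ k ≤ 188. This harmonic recurrence is solved by u_k = k/189, giving u_73 = 73/189.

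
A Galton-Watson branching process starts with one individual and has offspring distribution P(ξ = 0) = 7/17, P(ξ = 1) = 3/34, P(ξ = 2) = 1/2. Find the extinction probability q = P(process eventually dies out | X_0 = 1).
q = 14/17

The pgf is f(s) = 7/17 + 3/34·s + 1/2·s². The extinction probability q is the smallest fixed point of f in [0, 1]. Setting s = f(s):
  1/2·s² + (3/34 − 1)·s + 7/17 = 0
  1/2·s² − (7/17 + 1/2)·s + 7/17 = 0
which factors as (s − 1)·(1/2·s − 7/17) = 0, giving roots s = 1 and s = (7/17)/(1/2) = 14/17.
Mean offspring μ = 3/34 + 2·1/2 = 37/34 > 1 (supercritical), so q < 1. The extinction probability is the smaller root: q = (7/17)/(1/2) = 14/17.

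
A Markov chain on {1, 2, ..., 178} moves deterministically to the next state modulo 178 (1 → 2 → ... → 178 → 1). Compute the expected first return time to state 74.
E[T_74 | X_0 = 74] = 178

The chain cycles deterministically, so starting at state 74 it returns in exactly 178 steps. Equivalently, the stationary distribution is uniform π_j = 1/178 for every state j, so by Kac's formula E[T_74] = 1/π_74 = 178.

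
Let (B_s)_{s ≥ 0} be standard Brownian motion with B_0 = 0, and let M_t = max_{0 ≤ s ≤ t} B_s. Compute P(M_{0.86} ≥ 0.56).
P(M_{0.86} ≥ 0.56) = 2·P(B_{0.86} ≥ 0.56) = 2(1 − Φ(0.56/√0.86)) ≈ 0.5459

By the reflection principle for Brownian motion, P(M_t ≥ a) = 2 · P(B_t ≥ a) for a ≥ 0. Since B_t ~ N(0, t), P(B_t ≥ 0.56) = 1 − Φ(0.56/√t) = 1 − Φ(0.56/√0.86) = 1 − Φ(0.6039). So
  P(M_{0.86} ≥ 0.56) = 2(1 − Φ(0.6039)) ≈ 0.5459.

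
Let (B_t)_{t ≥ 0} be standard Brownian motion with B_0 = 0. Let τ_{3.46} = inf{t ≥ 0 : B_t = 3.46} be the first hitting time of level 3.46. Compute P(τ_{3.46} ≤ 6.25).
P(τ_{3.46} ≤ 6.25) = 2(1 − Φ(3.46/√6.25)) = 2(1 − Φ(1.3840)) ≈ 0.1664

By the reflection principle for standard BM, P(τ_b ≤ t) = 2 · P(B_t ≥ b). Since B_t ~ N(0, t), P(B_t ≥ 3.46) = 1 − Φ(3.46/√t) = 1 − Φ(3.46/√6.25) = 1 − Φ(1.3840) ≈ 0.08318. Doubling: P(τ_{3.46} ≤ 6.25) ≈ 2 · 0.08318 = 0.16636 ≈ 0.1664.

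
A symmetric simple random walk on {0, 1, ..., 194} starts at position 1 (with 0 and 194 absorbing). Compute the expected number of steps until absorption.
E[τ | X_0 = 1] = 193

Let v_k = E[τ | X_0 = k]. Boundary: v_0 = v_194 = 0. Recurrence: v_k = 1 + (v_{k-1} + v_{k+1})/2 for 1 ≤ k ≤ 193. The particular solution to v_k − (v_{k-1} + v_{k+1})/2 = 1 is v_k = −k^2. Adding homogeneous solution A + B k and matching boundaries gives v_k = k (194 − k). Substituting k = 1: v_1 = 1 · 193 = 193.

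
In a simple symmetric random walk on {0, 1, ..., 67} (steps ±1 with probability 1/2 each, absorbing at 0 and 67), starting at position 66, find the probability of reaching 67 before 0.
P(hit 67 before 0) = 66/67

Let u_k = P(hit 67 before 0 | start at k). Then u_0 = 0, u_67 = 1, and u_k = u_{k-1}/2 + u_{k+1}/2 for 1 ≤ k ≤ 66. This harmonic recurrence is solved by u_k = k/67, giving u_66 = 66/67.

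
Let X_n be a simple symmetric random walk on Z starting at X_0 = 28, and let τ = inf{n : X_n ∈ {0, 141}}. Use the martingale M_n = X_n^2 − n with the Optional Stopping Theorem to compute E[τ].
E[τ] = 3164

M_n = X_n^2 − n is a martingale (since E[X_{n+1}^2 | F_n] = X_n^2 + 1). By OST (τ has finite mean in a bounded region), E[M_τ] = E[M_0] = X_0^2 − 0 = 28^2 = 784. Also E[M_τ] = E[X_τ^2] − E[τ]. The walk exits at 0 or 141, with P(hit 141 first) = 28/141, so E[X_τ^2] = 141^2 · 28/141 + 0 = 3948. Thus E[τ] = E[X_τ^2] − E[M_τ] = 3948 − 784 = 3164 = 28(141 − 28) = 3164.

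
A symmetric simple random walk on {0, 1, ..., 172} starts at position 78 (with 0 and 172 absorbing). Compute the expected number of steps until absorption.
E[τ | X_0 = 78] = 7332

Let v_k = E[τ | X_0 = k]. Boundary: v_0 = v_172 = 0. Recurrence: v_k = 1 + (v_{k-1} + v_{k+1})/2 for 1 ≤ k ≤ 171. The particular solution to v_k − (v_{k-1} + v_{k+1})/2 = 1 is v_k = −k^2. Adding homogeneous solution A + B k and matching boundaries gives v_k = k (172 − k). Substituting k = 78: v_78 = 78 · 94 = 7332.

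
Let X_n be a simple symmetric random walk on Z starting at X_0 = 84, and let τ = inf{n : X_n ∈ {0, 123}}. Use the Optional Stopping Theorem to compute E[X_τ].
E[X_τ] = 84

X_n is a martingale and τ is a bounded-mean stopping time (indeed τ is finite a.s. with bounded expectation since the walk is in a bounded region). By the OST, E[X_τ] = E[X_0] = 84. Equivalently: E[X_τ] = 123 · P(hit 123 first) + 0 · P(hit 0 first) = 123 · (84/123) = 84.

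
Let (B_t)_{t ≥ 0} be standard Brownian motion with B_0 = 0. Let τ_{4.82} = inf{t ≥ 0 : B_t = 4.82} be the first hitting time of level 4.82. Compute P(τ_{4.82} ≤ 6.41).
P(τ_{4.82} ≤ 6.41) = 2(1 − Φ(4.82/√6.41)) = 2(1 − Φ(1.9038)) ≈ 0.0569

By the reflection principle for standard BM, P(τ_b ≤ t) = 2 · P(B_t ≥ b). Since B_t ~ N(0, t), P(B_t ≥ 4.82) = 1 − Φ(4.82/√t) = 1 − Φ(4.82/√6.41) = 1 − Φ(1.9038) ≈ 0.02847. Doubling: P(τ_{4.82} ≤ 6.41) ≈ 2 · 0.02847 = 0.05694 ≈ 0.0569.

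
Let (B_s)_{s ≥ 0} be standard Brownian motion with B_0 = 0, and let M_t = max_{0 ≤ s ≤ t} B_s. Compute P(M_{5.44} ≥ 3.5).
P(M_{5.44} ≥ 3.5) = 2·P(B_{5.44} ≥ 3.5) = 2(1 − Φ(3.5/√5.44)) ≈ 0.1335

By the reflection principle for Brownian motion, P(M_t ≥ a) = 2 · P(B_t ≥ a) for a ≥ 0. Since B_t ~ N(0, t), P(B_t ≥ 3.5) = 1 − Φ(3.5/√t) = 1 − Φ(3.5/√5.44) = 1 − Φ(1.5006). So
  P(M_{5.44} ≥ 3.5) = 2(1 − Φ(1.5006)) ≈ 0.1335.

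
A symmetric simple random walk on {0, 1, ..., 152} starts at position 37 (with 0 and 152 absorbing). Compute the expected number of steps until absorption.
E[τ | X_0 = 37] = 4255

Let v_k = E[τ | X_0 = k]. Boundary: v_0 = v_152 = 0. Recurrence: v_k = 1 + (v_{k-1} + v_{k+1})/2 for 1 ≤ k ≤ 151. The particular solution to v_k − (v_{k-1} + v_{k+1})/2 = 1 is v_k = −k^2. Adding homogeneous solution A + B k and matching boundaries gives v_k = k (152 − k). Substituting k = 37: v_37 = 37 · 115 = 4255.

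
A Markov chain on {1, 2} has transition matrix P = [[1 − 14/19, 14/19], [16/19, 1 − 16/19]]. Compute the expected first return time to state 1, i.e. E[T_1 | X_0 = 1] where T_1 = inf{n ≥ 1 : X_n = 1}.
E[T_1 | X_0 = 1] = 1/π_1 = 15/8

For an irreducible recurrent Markov chain with stationary distribution π, E[T_i | X_0 = i] = 1/π_i (Kac's formula). Here π_1 = (16/19)/(14/19 + 16/19) = (16/19)/(30/19) = 8/15, so E[T_1 | X_0 = 1] = 1/π_1 = (14/19 + 16/19)/(16/19) = (30/19)/(16/19) = 15/8.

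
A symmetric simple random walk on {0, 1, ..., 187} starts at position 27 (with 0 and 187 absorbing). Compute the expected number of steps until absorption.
E[τ | X_0 = 27] = 4320

Let v_k = E[τ | X_0 = k]. Boundary: v_0 = v_187 = 0. Recurrence: v_k = 1 + (v_{k-1} + v_{k+1})/2 for 1 ≤ k ≤ 186. The particular solution to v_k − (v_{k-1} + v_{k+1})/2 = 1 is v_k = −k^2. Adding homogeneous solution A + B k and matching boundaries gives v_k = k (187 − k). Substituting k = 27: v_27 = 27 · 160 = 4320.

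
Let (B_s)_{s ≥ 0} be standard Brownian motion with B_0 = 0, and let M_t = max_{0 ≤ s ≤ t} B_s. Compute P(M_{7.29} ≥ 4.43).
P(M_{7.29} ≥ 4.43) = 2·P(B_{7.29} ≥ 4.43) = 2(1 − Φ(4.43/√7.29)) ≈ 0.1009

By the reflection principle for Brownian motion, P(M_t ≥ a) = 2 · P(B_t ≥ a) for a ≥ 0. Since B_t ~ N(0, t), P(B_t ≥ 4.43) = 1 − Φ(4.43/√t) = 1 − Φ(4.43/√7.29) = 1 − Φ(1.6407). So
  P(M_{7.29} ≥ 4.43) = 2(1 − Φ(1.6407)) ≈ 0.1009.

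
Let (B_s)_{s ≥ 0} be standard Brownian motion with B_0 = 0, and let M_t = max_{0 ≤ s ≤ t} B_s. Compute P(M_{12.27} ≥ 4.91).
P(M_{12.27} ≥ 4.91) = 2·P(B_{12.27} ≥ 4.91) = 2(1 − Φ(4.91/√12.27)) ≈ 0.1610

By the reflection principle for Brownian motion, P(M_t ≥ a) = 2 · P(B_t ≥ a) for a ≥ 0. Since B_t ~ N(0, t), P(B_t ≥ 4.91) = 1 − Φ(4.91/√t) = 1 − Φ(4.91/√12.27) = 1 − Φ(1.4017). So
  P(M_{12.27} ≥ 4.91) = 2(1 − Φ(1.4017)) ≈ 0.1610.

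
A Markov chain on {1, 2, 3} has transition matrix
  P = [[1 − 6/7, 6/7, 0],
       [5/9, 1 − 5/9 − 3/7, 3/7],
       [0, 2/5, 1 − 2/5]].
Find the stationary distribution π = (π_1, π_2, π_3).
π = (245/1028, 189/514, 405/1028)

This is a birth-death chain on three states, which satisfies detailed balance: π_1 · P_{12} = π_2 · P_{21} and π_2 · P_{23} = π_3 · P_{32}.
From π_1 · 6/7 = π_2 · 5/9: π_2/π_1 = (6/7)/(5/9) = 54/35.
From π_2 · 3/7 = π_3 · 2/5: π_3/π_2 = (3/7)/(2/5) = 15/14.
Take π_1 proportional to 1; then unnormalized π = (1, 54/35, 81/49). Normalize by dividing by the sum 1028/245:
  π = (245/1028, 189/514, 405/1028).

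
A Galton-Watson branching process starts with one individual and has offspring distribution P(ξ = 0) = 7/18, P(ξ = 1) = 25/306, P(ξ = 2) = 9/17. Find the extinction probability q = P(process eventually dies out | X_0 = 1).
q = 119/162

The pgf is f(s) = 7/18 + 25/306·s + 9/17·s². The extinction probability q is the smallest fixed point of f in [0, 1]. Setting s = f(s):
  9/17·s² + (25/306 − 1)·s + 7/18 = 0
  9/17·s² − (7/18 + 9/17)·s + 7/18 = 0
which factors as (s − 1)·(9/17·s − 7/18) = 0, giving roots s = 1 and s = (7/18)/(9/17) = 119/162.
Mean offspring μ = 25/306 + 2·9/17 = 349/306 > 1 (supercritical), so q < 1. The extinction probability is the smaller root: q = (7/18)/(9/17) = 119/162.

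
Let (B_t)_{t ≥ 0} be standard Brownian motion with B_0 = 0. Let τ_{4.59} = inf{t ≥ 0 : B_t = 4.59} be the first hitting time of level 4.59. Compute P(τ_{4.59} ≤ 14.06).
P(τ_{4.59} ≤ 14.06) = 2(1 − Φ(4.59/√14.06)) = 2(1 − Φ(1.2241)) ≈ 0.2209

By the reflection principle for standard BM, P(τ_b ≤ t) = 2 · P(B_t ≥ b). Since B_t ~ N(0, t), P(B_t ≥ 4.59) = 1 − Φ(4.59/√t) = 1 − Φ(4.59/√14.06) = 1 − Φ(1.2241) ≈ 0.11046. Doubling: P(τ_{4.59} ≤ 14.06) ≈ 2 · 0.11046 = 0.22092 ≈ 0.2209.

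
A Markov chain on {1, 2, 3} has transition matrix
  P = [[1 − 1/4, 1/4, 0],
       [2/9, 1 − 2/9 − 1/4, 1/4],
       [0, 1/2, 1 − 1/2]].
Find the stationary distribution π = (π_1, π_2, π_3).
π = (16/43, 18/43, 9/43)

This is a birth-death chain on three states, which satisfies detailed balance: π_1 · P_{12} = π_2 · P_{21} and π_2 · P_{23} = π_3 · P_{32}.
From π_1 · 1/4 = π_2 · 2/9: π_2/π_1 = (1/4)/(2/9) = 9/8.
From π_2 · 1/4 = π_3 · 1/2: π_3/π_2 = (1/4)/(1/2) = 1/2.
Take π_1 proportional to 1; then unnormalized π = (1, 9/8, 9/16). Normalize by dividing by the sum 43/16:
  π = (16/43, 18/43, 9/43).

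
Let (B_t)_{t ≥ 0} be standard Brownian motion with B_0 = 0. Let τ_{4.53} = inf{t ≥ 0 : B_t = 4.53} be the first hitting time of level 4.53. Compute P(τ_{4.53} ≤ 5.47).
P(τ_{4.53} ≤ 5.47) = 2(1 − Φ(4.53/√5.47)) = 2(1 − Φ(1.9369)) ≈ 0.0528

By the reflection principle for standard BM, P(τ_b ≤ t) = 2 · P(B_t ≥ b). Since B_t ~ N(0, t), P(B_t ≥ 4.53) = 1 − Φ(4.53/√t) = 1 − Φ(4.53/√5.47) = 1 − Φ(1.9369) ≈ 0.02638. Doubling: P(τ_{4.53} ≤ 5.47) ≈ 2 · 0.02638 = 0.05276 ≈ 0.0528.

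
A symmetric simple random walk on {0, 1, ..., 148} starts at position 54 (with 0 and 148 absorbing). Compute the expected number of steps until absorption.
E[τ | X_0 = 54] = 5076

Let v_k = E[τ | X_0 = k]. Boundary: v_0 = v_148 = 0. Recurrence: v_k = 1 + (v_{k-1} + v_{k+1})/2 for 1 ≤ k ≤ 147. The particular solution to v_k − (v_{k-1} + v_{k+1})/2 = 1 is v_k = −k^2. Adding homogeneous solution A + B k and matching boundaries gives v_k = k (148 − k). Substituting k = 54: v_54 = 54 · 94 = 5076.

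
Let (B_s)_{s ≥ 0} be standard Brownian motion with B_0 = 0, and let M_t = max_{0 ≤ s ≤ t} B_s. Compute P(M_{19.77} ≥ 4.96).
P(M_{19.77} ≥ 4.96) = 2·P(B_{19.77} ≥ 4.96) = 2(1 − Φ(4.96/√19.77)) ≈ 0.2646

By the reflection principle for Brownian motion, P(M_t ≥ a) = 2 · P(B_t ≥ a) for a ≥ 0. Since B_t ~ N(0, t), P(B_t ≥ 4.96) = 1 − Φ(4.96/√t) = 1 − Φ(4.96/√19.77) = 1 − Φ(1.1155). So
  P(M_{19.77} ≥ 4.96) = 2(1 − Φ(1.1155)) ≈ 0.2646.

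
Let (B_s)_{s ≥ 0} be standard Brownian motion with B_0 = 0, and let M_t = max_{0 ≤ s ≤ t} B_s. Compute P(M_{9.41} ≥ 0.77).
P(M_{9.41} ≥ 0.77) = 2·P(B_{9.41} ≥ 0.77) = 2(1 − Φ(0.77/√9.41)) ≈ 0.8018

By the reflection principle for Brownian motion, P(M_t ≥ a) = 2 · P(B_t ≥ a) for a ≥ 0. Since B_t ~ N(0, t), P(B_t ≥ 0.77) = 1 − Φ(0.77/√t) = 1 − Φ(0.77/√9.41) = 1 − Φ(0.2510). So
  P(M_{9.41} ≥ 0.77) = 2(1 − Φ(0.2510)) ≈ 0.8018.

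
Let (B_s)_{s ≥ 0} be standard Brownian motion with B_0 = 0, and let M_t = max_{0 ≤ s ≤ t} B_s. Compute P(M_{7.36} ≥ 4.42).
P(M_{7.36} ≥ 4.42) = 2·P(B_{7.36} ≥ 4.42) = 2(1 − Φ(4.42/√7.36)) ≈ 0.1033

By the reflection principle for Brownian motion, P(M_t ≥ a) = 2 · P(B_t ≥ a) for a ≥ 0. Since B_t ~ N(0, t), P(B_t ≥ 4.42) = 1 − Φ(4.42/√t) = 1 − Φ(4.42/√7.36) = 1 − Φ(1.6292). So
  P(M_{7.36} ≥ 4.42) = 2(1 − Φ(1.6292)) ≈ 0.1033.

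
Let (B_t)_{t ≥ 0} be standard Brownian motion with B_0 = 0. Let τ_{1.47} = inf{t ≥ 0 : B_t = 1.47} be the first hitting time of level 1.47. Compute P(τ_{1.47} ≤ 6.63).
P(τ_{1.47} ≤ 6.63) = 2(1 − Φ(1.47/√6.63)) = 2(1 − Φ(0.5709)) ≈ 0.5681

By the reflection principle for standard BM, P(τ_b ≤ t) = 2 · P(B_t ≥ b). Since B_t ~ N(0, t), P(B_t ≥ 1.47) = 1 − Φ(1.47/√t) = 1 − Φ(1.47/√6.63) = 1 − Φ(0.5709) ≈ 0.28403. Doubling: P(τ_{1.47} ≤ 6.63) ≈ 2 · 0.28403 = 0.56806 ≈ 0.5681.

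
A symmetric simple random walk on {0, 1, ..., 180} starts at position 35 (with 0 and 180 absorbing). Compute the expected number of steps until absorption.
E[τ | X_0 = 35] = 5075

Let v_k = E[τ | X_0 = k]. Boundary: v_0 = v_180 = 0. Recurrence: v_k = 1 + (v_{k-1} + v_{k+1})/2 for 1 ≤ k ≤ 179. The particular solution to v_k − (v_{k-1} + v_{k+1})/2 = 1 is v_k = −k^2. Adding homogeneous solution A + B k and matching boundaries gives v_k = k (180 − k). Substituting k = 35: v_35 = 35 · 145 = 5075.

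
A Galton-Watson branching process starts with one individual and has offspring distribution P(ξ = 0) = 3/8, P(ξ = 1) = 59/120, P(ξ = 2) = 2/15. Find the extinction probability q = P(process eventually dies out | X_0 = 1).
q = 1

Mean offspring μ = 0·3/8 + 1·59/120 + 2·2/15 = 91/120 ≤ 1. For μ ≤ 1 with offspring not concentrated at 1, the Galton-Watson process goes extinct almost surely, so q = 1.
(Algebraic check: The pgf is f(s) = 3/8 + 59/120·s + 2/15·s². The extinction probability q is the smallest fixed point of f in [0, 1]. Setting s = f(s):
  2/15·s² + (59/120 − 1)·s + 3/8 = 0
  2/15·s² − (3/8 + 2/15)·s + 3/8 = 0
which factors as (s − 1)·(2/15·s − 3/8) = 0, giving roots s = 1 and s = (3/8)/(2/15) = 45/16. Since 45/16 ≥ 1, the smallest root in [0, 1] is s = 1.)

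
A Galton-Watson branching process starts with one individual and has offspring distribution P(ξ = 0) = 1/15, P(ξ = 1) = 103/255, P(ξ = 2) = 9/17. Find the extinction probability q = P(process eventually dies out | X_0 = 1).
q = 17/135

The pgf is f(s) = 1/15 + 103/255·s + 9/17·s². The extinction probability q is the smallest fixed point of f in [0, 1]. Setting s = f(s):
  9/17·s² + (103/255 − 1)·s + 1/15 = 0
  9/17·s² − (1/15 + 9/17)·s + 1/15 = 0
which factors as (s − 1)·(9/17·s − 1/15) = 0, giving roots s = 1 and s = (1/15)/(9/17) = 17/135.
Mean offspring μ = 103/255 + 2·9/17 = 373/255 > 1 (supercritical), so q < 1. The extinction probability is the smaller root: q = (1/15)/(9/17) = 17/135.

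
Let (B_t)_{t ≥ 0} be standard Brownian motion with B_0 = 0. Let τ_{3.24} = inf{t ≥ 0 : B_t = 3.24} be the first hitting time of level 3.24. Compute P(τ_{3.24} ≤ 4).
P(τ_{3.24} ≤ 4) = 2(1 − Φ(3.24/√4)) = 2(1 − Φ(1.6200)) ≈ 0.1052

By the reflection principle for standard BM, P(τ_b ≤ t) = 2 · P(B_t ≥ b). Since B_t ~ N(0, t), P(B_t ≥ 3.24) = 1 − Φ(3.24/√t) = 1 − Φ(3.24/√4) = 1 − Φ(1.6200) ≈ 0.05262. Doubling: P(τ_{3.24} ≤ 4) ≈ 2 · 0.05262 = 0.10524 ≈ 0.1052.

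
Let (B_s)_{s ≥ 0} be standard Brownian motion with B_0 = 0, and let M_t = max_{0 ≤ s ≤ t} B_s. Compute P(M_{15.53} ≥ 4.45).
P(M_{15.53} ≥ 4.45) = 2·P(B_{15.53} ≥ 4.45) = 2(1 − Φ(4.45/√15.53)) ≈ 0.2588

By the reflection principle for Brownian motion, P(M_t ≥ a) = 2 · P(B_t ≥ a) for a ≥ 0. Since B_t ~ N(0, t), P(B_t ≥ 4.45) = 1 − Φ(4.45/√t) = 1 − Φ(4.45/√15.53) = 1 − Φ(1.1292). So
  P(M_{15.53} ≥ 4.45) = 2(1 − Φ(1.1292)) ≈ 0.2588.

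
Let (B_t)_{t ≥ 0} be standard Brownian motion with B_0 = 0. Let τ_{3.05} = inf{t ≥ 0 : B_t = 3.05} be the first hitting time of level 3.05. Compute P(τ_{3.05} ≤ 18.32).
P(τ_{3.05} ≤ 18.32) = 2(1 − Φ(3.05/√18.32)) = 2(1 − Φ(0.7126)) ≈ 0.4761

By the reflection principle for standard BM, P(τ_b ≤ t) = 2 · P(B_t ≥ b). Since B_t ~ N(0, t), P(B_t ≥ 3.05) = 1 − Φ(3.05/√t) = 1 − Φ(3.05/√18.32) = 1 − Φ(0.7126) ≈ 0.23805. Doubling: P(τ_{3.05} ≤ 18.32) ≈ 2 · 0.23805 = 0.47610 ≈ 0.4761.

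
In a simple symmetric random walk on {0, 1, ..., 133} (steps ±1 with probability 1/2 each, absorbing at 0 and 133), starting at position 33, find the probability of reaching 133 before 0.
P(hit 133 before 0) = 33/133

Let u_k = P(hit 133 before 0 | start at k). Then u_0 = 0, u_133 = 1, and u_k = u_{k-1}/2 + u_{k+1}/2 for 1 ≤ k ≤ 132. This harmonic recurrence is solved by u_k = k/133, giving u_33 = 33/133.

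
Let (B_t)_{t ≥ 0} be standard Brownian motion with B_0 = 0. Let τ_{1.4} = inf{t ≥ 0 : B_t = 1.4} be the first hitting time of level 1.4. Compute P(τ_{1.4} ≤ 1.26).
P(τ_{1.4} ≤ 1.26) = 2(1 − Φ(1.4/√1.26)) = 2(1 − Φ(1.2472)) ≈ 0.2123

By the reflection principle for standard BM, P(τ_b ≤ t) = 2 · P(B_t ≥ b). Since B_t ~ N(0, t), P(B_t ≥ 1.4) = 1 − Φ(1.4/√t) = 1 − Φ(1.4/√1.26) = 1 − Φ(1.2472) ≈ 0.10616. Doubling: P(τ_{1.4} ≤ 1.26) ≈ 2 · 0.10616 = 0.21232 ≈ 0.2123.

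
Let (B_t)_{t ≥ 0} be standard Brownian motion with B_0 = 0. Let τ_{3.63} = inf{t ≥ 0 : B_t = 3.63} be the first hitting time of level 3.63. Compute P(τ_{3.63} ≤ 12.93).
P(τ_{3.63} ≤ 12.93) = 2(1 − Φ(3.63/√12.93)) = 2(1 − Φ(1.0095)) ≈ 0.3127

By the reflection principle for standard BM, P(τ_b ≤ t) = 2 · P(B_t ≥ b). Since B_t ~ N(0, t), P(B_t ≥ 3.63) = 1 − Φ(3.63/√t) = 1 − Φ(3.63/√12.93) = 1 − Φ(1.0095) ≈ 0.15637. Doubling: P(τ_{3.63} ≤ 12.93) ≈ 2 · 0.15637 = 0.31274 ≈ 0.3127.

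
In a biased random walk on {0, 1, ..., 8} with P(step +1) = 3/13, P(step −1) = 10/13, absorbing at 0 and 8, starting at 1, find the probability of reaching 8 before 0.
P(hit 8 before 0) = (1 − (10/3)^1) / (1 − (10/3)^8) = 2187/14284777

Let u_k denote P(reach 8 before 0 | start at k). Boundary: u_0 = 0, u_8 = 1. Recurrence: u_k = 3/13·u_{k+1} + 10/13·u_{k-1} for 1 ≤ k ≤ 7. Try u_k = A + B·r^k with r = q/p = (10/13)/(3/13) = 10/3. Substitution satisfies the recurrence; boundary conditions give:
  u_k = (1 − r^k) / (1 − r^N) = (1 − (10/3)^1) / (1 − (10/3)^8) = 2187/14284777.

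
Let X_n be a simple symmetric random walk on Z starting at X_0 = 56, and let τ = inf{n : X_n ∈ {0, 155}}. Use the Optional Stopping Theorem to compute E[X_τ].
E[X_τ] = 56

X_n is a martingale and τ is a bounded-mean stopping time (indeed τ is finite a.s. with bounded expectation since the walk is in a bounded region). By the OST, E[X_τ] = E[X_0] = 56. Equivalently: E[X_τ] = 155 · P(hit 155 first) + 0 · P(hit 0 first) = 155 · (56/155) = 56.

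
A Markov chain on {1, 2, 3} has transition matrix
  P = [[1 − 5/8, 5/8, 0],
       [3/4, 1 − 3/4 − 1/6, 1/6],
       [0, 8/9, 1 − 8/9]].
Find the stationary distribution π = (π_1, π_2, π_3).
π = (96/191, 80/191, 15/191)

This is a birth-death chain on three states, which satisfies detailed balance: π_1 · P_{12} = π_2 · P_{21} and π_2 · P_{23} = π_3 · P_{32}.
From π_1 · 5/8 = π_2 · 3/4: π_2/π_1 = (5/8)/(3/4) = 5/6.
From π_2 · 1/6 = π_3 · 8/9: π_3/π_2 = (1/6)/(8/9) = 3/16.
Take π_1 proportional to 1; then unnormalized π = (1, 5/6, 5/32). Normalize by dividing by the sum 191/96:
  π = (96/191, 80/191, 15/191).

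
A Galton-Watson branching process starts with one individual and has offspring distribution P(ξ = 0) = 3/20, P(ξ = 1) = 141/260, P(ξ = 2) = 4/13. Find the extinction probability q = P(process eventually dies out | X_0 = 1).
q = 39/80

The pgf is f(s) = 3/20 + 141/260·s + 4/13·s². The extinction probability q is the smallest fixed point of f in [0, 1]. Setting s = f(s):
  4/13·s² + (141/260 − 1)·s + 3/20 = 0
  4/13·s² − (3/20 + 4/13)·s + 3/20 = 0
which factors as (s − 1)·(4/13·s − 3/20) = 0, giving roots s = 1 and s = (3/20)/(4/13) = 39/80.
Mean offspring μ = 141/260 + 2·4/13 = 301/260 > 1 (supercritical), so q < 1. The extinction probability is the smaller root: q = (3/20)/(4/13) = 39/80.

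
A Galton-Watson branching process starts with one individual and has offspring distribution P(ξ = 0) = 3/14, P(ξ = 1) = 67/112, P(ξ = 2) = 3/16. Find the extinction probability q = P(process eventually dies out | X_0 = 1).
q = 1

Mean offspring μ = 0·3/14 + 1·67/112 + 2·3/16 = 109/112 ≤ 1. For μ ≤ 1 with offspring not concentrated at 1, the Galton-Watson process goes extinct almost surely, so q = 1.
(Algebraic check: The pgf is f(s) = 3/14 + 67/112·s + 3/16·s². The extinction probability q is the smallest fixed point of f in [0, 1]. Setting s = f(s):
  3/16·s² + (67/112 − 1)·s + 3/14 = 0
  3/16·s² − (3/14 + 3/16)·s + 3/14 = 0
which factors as (s − 1)·(3/16·s − 3/14) = 0, giving roots s = 1 and s = (3/14)/(3/16) = 8/7. Since 8/7 ≥ 1, the smallest root in [0, 1] is s = 1.)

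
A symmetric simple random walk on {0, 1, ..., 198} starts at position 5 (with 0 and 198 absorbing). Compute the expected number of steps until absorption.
E[τ | X_0 = 5] = 965

Let v_k = E[τ | X_0 = k]. Boundary: v_0 = v_198 = 0. Recurrence: v_k = 1 + (v_{k-1} + v_{k+1})/2 for 1 ≤ k ≤ 197. The particular solution to v_k − (v_{k-1} + v_{k+1})/2 = 1 is v_k = −k^2. Adding homogeneous solution A + B k and matching boundaries gives v_k = k (198 − k). Substituting k = 5: v_5 = 5 · 193 = 965.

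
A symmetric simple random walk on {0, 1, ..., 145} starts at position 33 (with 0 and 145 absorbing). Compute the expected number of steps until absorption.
E[τ | X_0 = 33] = 3696

Let v_k = E[τ | X_0 = k]. Boundary: v_0 = v_145 = 0. Recurrence: v_k = 1 + (v_{k-1} + v_{k+1})/2 for 1 ≤ k ≤ 144. The particular solution to v_k − (v_{k-1} + v_{k+1})/2 = 1 is v_k = −k^2. Adding homogeneous solution A + B k and matching boundaries gives v_k = k (145 − k). Substituting k = 33: v_33 = 33 · 112 = 3696.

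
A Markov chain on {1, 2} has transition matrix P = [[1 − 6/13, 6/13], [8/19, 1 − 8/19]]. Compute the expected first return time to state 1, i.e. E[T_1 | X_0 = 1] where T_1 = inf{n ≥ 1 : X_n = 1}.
E[T_1 | X_0 = 1] = 1/π_1 = 109/52

For an irreducible recurrent Markov chain with stationary distribution π, E[T_i | X_0 = i] = 1/π_i (Kac's formula). Here π_1 = (8/19)/(6/13 + 8/19) = (8/19)/(218/247) = 52/109, so E[T_1 | X_0 = 1] = 1/π_1 = (6/13 + 8/19)/(8/19) = (218/247)/(8/19) = 109/52.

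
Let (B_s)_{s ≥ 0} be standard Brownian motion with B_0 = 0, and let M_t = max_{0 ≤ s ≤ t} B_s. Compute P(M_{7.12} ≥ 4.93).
P(M_{7.12} ≥ 4.93) = 2·P(B_{7.12} ≥ 4.93) = 2(1 − Φ(4.93/√7.12)) ≈ 0.0647

By the reflection principle for Brownian motion, P(M_t ≥ a) = 2 · P(B_t ≥ a) for a ≥ 0. Since B_t ~ N(0, t), P(B_t ≥ 4.93) = 1 − Φ(4.93/√t) = 1 − Φ(4.93/√7.12) = 1 − Φ(1.8476). So
  P(M_{7.12} ≥ 4.93) = 2(1 − Φ(1.8476)) ≈ 0.0647.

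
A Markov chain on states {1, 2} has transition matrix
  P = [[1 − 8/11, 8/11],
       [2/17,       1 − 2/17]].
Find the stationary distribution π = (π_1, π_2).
π_1 = 11/79, π_2 = 68/79

Solve πP = π with π_1 + π_2 = 1. From πP = π: π_1 · (1 − 8/11) + π_2 · 2/17 = π_1 ⇒ π_2 · 2/17 = π_1 · 8/11 ⇒ π_2/π_1 = (8/11)/(2/17) = 68/11. Together with π_1 + π_2 = 1:
  π_1 = (2/17)/(8/11 + 2/17) = (2/17)/(158/187) = 11/79,
  π_2 = (8/11)/(8/11 + 2/17) = (8/11)/(158/187) = 68/79.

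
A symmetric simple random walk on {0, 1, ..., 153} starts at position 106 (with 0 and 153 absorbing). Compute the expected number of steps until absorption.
E[τ | X_0 = 106] = 4982

Let v_k = E[τ | X_0 = k]. Boundary: v_0 = v_153 = 0. Recurrence: v_k = 1 + (v_{k-1} + v_{k+1})/2 for 1 ≤ k ≤ 152. The particular solution to v_k − (v_{k-1} + v_{k+1})/2 = 1 is v_k = −k^2. Adding homogeneous solution A + B k and matching boundaries gives v_k = k (153 − k). Substituting k = 106: v_106 = 106 · 47 = 4982.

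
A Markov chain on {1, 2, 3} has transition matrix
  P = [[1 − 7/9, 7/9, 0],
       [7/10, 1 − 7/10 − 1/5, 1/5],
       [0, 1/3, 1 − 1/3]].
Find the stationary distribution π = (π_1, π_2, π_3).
π = (9/25, 2/5, 6/25)

This is a birth-death chain on three states, which satisfies detailed balance: π_1 · P_{12} = π_2 · P_{21} and π_2 · P_{23} = π_3 · P_{32}.
From π_1 · 7/9 = π_2 · 7/10: π_2/π_1 = (7/9)/(7/10) = 10/9.
From π_2 · 1/5 = π_3 · 1/3: π_3/π_2 = (1/5)/(1/3) = 3/5.
Take π_1 proportional to 1; then unnormalized π = (1, 10/9, 2/3). Normalize by dividing by the sum 25/9:
  π = (9/25, 2/5, 6/25).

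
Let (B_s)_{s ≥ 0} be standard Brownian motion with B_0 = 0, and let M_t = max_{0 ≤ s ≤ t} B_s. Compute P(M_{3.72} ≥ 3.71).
P(M_{3.72} ≥ 3.71) = 2·P(B_{3.72} ≥ 3.71) = 2(1 − Φ(3.71/√3.72)) ≈ 0.0544

By the reflection principle for Brownian motion, P(M_t ≥ a) = 2 · P(B_t ≥ a) for a ≥ 0. Since B_t ~ N(0, t), P(B_t ≥ 3.71) = 1 − Φ(3.71/√t) = 1 − Φ(3.71/√3.72) = 1 − Φ(1.9235). So
  P(M_{3.72} ≥ 3.71) = 2(1 − Φ(1.9235)) ≈ 0.0544.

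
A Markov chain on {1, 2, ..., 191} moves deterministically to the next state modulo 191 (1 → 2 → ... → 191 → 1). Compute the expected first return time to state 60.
E[T_60 | X_0 = 60] = 191

The chain cycles deterministically, so starting at state 60 it returns in exactly 191 steps. Equivalently, the stationary distribution is uniform π_j = 1/191 for every state j, so by Kac's formula E[T_60] = 1/π_60 = 191.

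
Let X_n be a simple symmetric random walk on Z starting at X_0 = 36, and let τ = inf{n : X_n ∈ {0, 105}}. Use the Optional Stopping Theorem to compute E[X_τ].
E[X_τ] = 36

X_n is a martingale and τ is a bounded-mean stopping time (indeed τ is finite a.s. with bounded expectation since the walk is in a bounded region). By the OST, E[X_τ] = E[X_0] = 36. Equivalently: E[X_τ] = 105 · P(hit 105 first) + 0 · P(hit 0 first) = 105 · (36/105) = 36.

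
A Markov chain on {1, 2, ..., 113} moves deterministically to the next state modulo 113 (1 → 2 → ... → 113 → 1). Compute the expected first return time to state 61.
E[T_61 | X_0 = 61] = 113

The chain cycles deterministically, so starting at state 61 it returns in exactly 113 steps. Equivalently, the stationary distribution is uniform π_j = 1/113 for every state j, so by Kac's formula E[T_61] = 1/π_61 = 113.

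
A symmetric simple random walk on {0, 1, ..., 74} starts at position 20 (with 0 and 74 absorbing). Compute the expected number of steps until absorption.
E[τ | X_0 = 20] = 1080

Let v_k = E[τ | X_0 = k]. Boundary: v_0 = v_74 = 0. Recurrence: v_k = 1 + (v_{k-1} + v_{k+1})/2 for 1 ≤ k ≤ 73. The particular solution to v_k − (v_{k-1} + v_{k+1})/2 = 1 is v_k = −k^2. Adding homogeneous solution A + B k and matching boundaries gives v_k = k (74 − k). Substituting k = 20: v_20 = 20 · 54 = 1080.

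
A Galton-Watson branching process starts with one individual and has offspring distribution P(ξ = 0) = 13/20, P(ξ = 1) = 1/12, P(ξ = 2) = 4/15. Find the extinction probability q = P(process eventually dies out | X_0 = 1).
q = 1

Mean offspring μ = 0·13/20 + 1·1/12 + 2·4/15 = 37/60 ≤ 1. For μ ≤ 1 with offspring not concentrated at 1, the Galton-Watson process goes extinct almost surely, so q = 1.
(Algebraic check: The pgf is f(s) = 13/20 + 1/12·s + 4/15·s². The extinction probability q is the smallest fixed point of f in [0, 1]. Setting s = f(s):
  4/15·s² + (1/12 − 1)·s + 13/20 = 0
  4/15·s² − (13/20 + 4/15)·s + 13/20 = 0
which factors as (s − 1)·(4/15·s − 13/20) = 0, giving roots s = 1 and s = (13/20)/(4/15) = 39/16. Since 39/16 ≥ 1, the smallest root in [0, 1] is s = 1.)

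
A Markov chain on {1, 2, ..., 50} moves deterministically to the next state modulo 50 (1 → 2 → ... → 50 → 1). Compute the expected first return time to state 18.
E[T_18 | X_0 = 18] = 50

The chain cycles deterministically, so starting at state 18 it returns in exactly 50 steps. Equivalently, the stationary distribution is uniform π_j = 1/50 for every state j, so by Kac's formula E[T_18] = 1/π_18 = 50.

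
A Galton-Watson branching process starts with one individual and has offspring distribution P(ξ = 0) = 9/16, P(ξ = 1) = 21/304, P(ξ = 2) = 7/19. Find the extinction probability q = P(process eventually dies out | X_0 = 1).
q = 1

Mean offspring μ = 0·9/16 + 1·21/304 + 2·7/19 = 245/304 ≤ 1. For μ ≤ 1 with offspring not concentrated at 1, the Galton-Watson process goes extinct almost surely, so q = 1.
(Algebraic check: The pgf is f(s) = 9/16 + 21/304·s + 7/19·s². The extinction probability q is the smallest fixed point of f in [0, 1]. Setting s = f(s):
  7/19·s² + (21/304 − 1)·s + 9/16 = 0
  7/19·s² − (9/16 + 7/19)·s + 9/16 = 0
which factors as (s − 1)·(7/19·s − 9/16) = 0, giving roots s = 1 and s = (9/16)/(7/19) = 171/112. Since 171/112 ≥ 1, the smallest root in [0, 1] is s = 1.)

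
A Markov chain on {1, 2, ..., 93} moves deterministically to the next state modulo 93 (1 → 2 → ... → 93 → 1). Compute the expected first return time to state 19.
E[T_19 | X_0 = 19] = 93

The chain cycles deterministically, so starting at state 19 it returns in exactly 93 steps. Equivalently, the stationary distribution is uniform π_j = 1/93 for every state j, so by Kac's formula E[T_19] = 1/π_19 = 93.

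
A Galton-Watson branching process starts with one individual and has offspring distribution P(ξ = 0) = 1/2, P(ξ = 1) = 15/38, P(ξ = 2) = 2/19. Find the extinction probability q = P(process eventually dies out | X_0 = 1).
q = 1

Mean offspring μ = 0·1/2 + 1·15/38 + 2·2/19 = 23/38 ≤ 1. For μ ≤ 1 with offspring not concentrated at 1, the Galton-Watson process goes extinct almost surely, so q = 1.
(Algebraic check: The pgf is f(s) = 1/2 + 15/38·s + 2/19·s². The extinction probability q is the smallest fixed point of f in [0, 1]. Setting s = f(s):
  2/19·s² + (15/38 − 1)·s + 1/2 = 0
  2/19·s² − (1/2 + 2/19)·s + 1/2 = 0
which factors as (s − 1)·(2/19·s − 1/2) = 0, giving roots s = 1 and s = (1/2)/(2/19) = 19/4. Since 19/4 ≥ 1, the smallest root in [0, 1] is s = 1.)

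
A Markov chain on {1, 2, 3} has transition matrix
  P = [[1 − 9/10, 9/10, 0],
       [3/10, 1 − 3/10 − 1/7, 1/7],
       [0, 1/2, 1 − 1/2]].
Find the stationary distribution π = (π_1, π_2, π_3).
π = (7/34, 21/34, 3/17)

This is a birth-death chain on three states, which satisfies detailed balance: π_1 · P_{12} = π_2 · P_{21} and π_2 · P_{23} = π_3 · P_{32}.
From π_1 · 9/10 = π_2 · 3/10: π_2/π_1 = (9/10)/(3/10) = 3.
From π_2 · 1/7 = π_3 · 1/2: π_3/π_2 = (1/7)/(1/2) = 2/7.
Take π_1 proportional to 1; then unnormalized π = (1, 3, 6/7). Normalize by dividing by the sum 34/7:
  π = (7/34, 21/34, 3/17).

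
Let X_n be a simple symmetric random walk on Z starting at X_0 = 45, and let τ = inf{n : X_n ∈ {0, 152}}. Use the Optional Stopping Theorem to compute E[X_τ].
E[X_τ] = 45

X_n is a martingale and τ is a bounded-mean stopping time (indeed τ is finite a.s. with bounded expectation since the walk is in a bounded region). By the OST, E[X_τ] = E[X_0] = 45. Equivalently: E[X_τ] = 152 · P(hit 152 first) + 0 · P(hit 0 first) = 152 · (45/152) = 45.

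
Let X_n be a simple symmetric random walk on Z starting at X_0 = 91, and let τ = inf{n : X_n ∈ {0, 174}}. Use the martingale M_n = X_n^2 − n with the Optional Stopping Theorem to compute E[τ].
E[τ] = 7553

M_n = X_n^2 − n is a martingale (since E[X_{n+1}^2 | F_n] = X_n^2 + 1). By OST (τ has finite mean in a bounded region), E[M_τ] = E[M_0] = X_0^2 − 0 = 91^2 = 8281. Also E[M_τ] = E[X_τ^2] − E[τ]. The walk exits at 0 or 174, with P(hit 174 first) = 91/174, so E[X_τ^2] = 174^2 · 91/174 + 0 = 15834. Thus E[τ] = E[X_τ^2] − E[M_τ] = 15834 − 8281 = 7553 = 91(174 − 91) = 7553.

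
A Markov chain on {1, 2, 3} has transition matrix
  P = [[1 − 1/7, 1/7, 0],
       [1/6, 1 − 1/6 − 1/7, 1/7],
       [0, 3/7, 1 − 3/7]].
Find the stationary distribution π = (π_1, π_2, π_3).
π = (7/15, 2/5, 2/15)

This is a birth-death chain on three states, which satisfies detailed balance: π_1 · P_{12} = π_2 · P_{21} and π_2 · P_{23} = π_3 · P_{32}.
From π_1 · 1/7 = π_2 · 1/6: π_2/π_1 = (1/7)/(1/6) = 6/7.
From π_2 · 1/7 = π_3 · 3/7: π_3/π_2 = (1/7)/(3/7) = 1/3.
Take π_1 proportional to 1; then unnormalized π = (1, 6/7, 2/7). Normalize by dividing by the sum 15/7:
  π = (7/15, 2/5, 2/15).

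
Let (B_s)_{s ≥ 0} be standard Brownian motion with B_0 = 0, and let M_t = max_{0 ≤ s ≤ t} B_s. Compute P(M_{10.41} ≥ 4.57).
P(M_{10.41} ≥ 4.57) = 2·P(B_{10.41} ≥ 4.57) = 2(1 − Φ(4.57/√10.41)) ≈ 0.1567

By the reflection principle for Brownian motion, P(M_t ≥ a) = 2 · P(B_t ≥ a) for a ≥ 0. Since B_t ~ N(0, t), P(B_t ≥ 4.57) = 1 − Φ(4.57/√t) = 1 − Φ(4.57/√10.41) = 1 − Φ(1.4164). So
  P(M_{10.41} ≥ 4.57) = 2(1 − Φ(1.4164)) ≈ 0.1567.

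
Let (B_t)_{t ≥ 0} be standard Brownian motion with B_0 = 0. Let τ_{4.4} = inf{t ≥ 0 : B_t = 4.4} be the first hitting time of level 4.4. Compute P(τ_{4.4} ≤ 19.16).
P(τ_{4.4} ≤ 19.16) = 2(1 − Φ(4.4/√19.16)) = 2(1 − Φ(1.0052)) ≈ 0.3148

By the reflection principle for standard BM, P(τ_b ≤ t) = 2 · P(B_t ≥ b). Since B_t ~ N(0, t), P(B_t ≥ 4.4) = 1 − Φ(4.4/√t) = 1 − Φ(4.4/√19.16) = 1 − Φ(1.0052) ≈ 0.15740. Doubling: P(τ_{4.4} ≤ 19.16) ≈ 2 · 0.15740 = 0.31480 ≈ 0.3148.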